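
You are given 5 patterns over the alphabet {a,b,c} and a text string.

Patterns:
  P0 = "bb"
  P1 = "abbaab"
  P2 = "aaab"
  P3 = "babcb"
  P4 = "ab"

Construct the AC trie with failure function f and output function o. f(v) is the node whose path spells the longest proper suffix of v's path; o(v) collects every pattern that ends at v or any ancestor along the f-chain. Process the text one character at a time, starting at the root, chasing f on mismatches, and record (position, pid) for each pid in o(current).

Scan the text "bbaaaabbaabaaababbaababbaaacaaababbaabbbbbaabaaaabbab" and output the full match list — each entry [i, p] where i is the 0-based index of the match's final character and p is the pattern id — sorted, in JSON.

Construct AC machine:
Trie nodes:
  n0 'ε': a→3 b→1
  n1 'b': a→12 b→2
  n2 'bb': ·  ←P0
  n3 'a': a→9 b→4
  n4 'ab': b→5  ←P4
  n5 'abb': a→6
  n6 'abba': a→7
  n7 'abbaa': b→8
  n8 'abbaab': ·  ←P1
  n9 'aa': a→10
  n10 'aaa': b→11
  n11 'aaab': ·  ←P2
  n12 'ba': b→13
  n13 'bab': c→14
  n14 'babc': b→15
  n15 'babcb': ·  ←P3

BFS fail/out derivation:
  n1('b'): parent n0 fail=0; on 'b' 0 → fail=0;  out ∅∪∅=∅
  n3('a'): parent n0 fail=0; on 'a' 0 → fail=0;  out ∅∪∅=∅
  n2('bb'): parent n1 fail=0; on 'b' 0 → fail=1;  out {0}∪∅={0}
  n4('ab'): parent n3 fail=0; on 'b' 0 → fail=1;  out {4}∪∅={4}
  n9('aa'): parent n3 fail=0; on 'a' 0 → fail=3;  out ∅∪∅=∅
  n12('ba'): parent n1 fail=0; on 'a' 0 → fail=3;  out ∅∪∅=∅
  n5('abb'): parent n4 fail=1; on 'b' 1 → fail=2;  out ∅∪{0}={0}
  n10('aaa'): parent n9 fail=3; on 'a' 3 → fail=9;  out ∅∪∅=∅
  n13('bab'): parent n12 fail=3; on 'b' 3 → fail=4;  out ∅∪{4}={4}
  n6('abba'): parent n5 fail=2; on 'a' 2→1 → fail=12;  out ∅∪∅=∅
  n11('aaab'): parent n10 fail=9; on 'b' 9→3 → fail=4;  out {2}∪{4}={2,4}
  n14('babc'): parent n13 fail=4; on 'c' 4→1→0 → fail=0;  out ∅∪∅=∅
  n7('abbaa'): parent n6 fail=12; on 'a' 12→3 → fail=9;  out ∅∪∅=∅
  n15('babcb'): parent n14 fail=0; on 'b' 0 → fail=1;  out {3}∪∅={3}
  n8('abbaab'): parent n7 fail=9; on 'b' 9→3 → fail=4;  out {1}∪{4}={1,4}

Text stream:
i=0 'b': node 0→1
i=1 'b': node 1→2  ** P0@[0:1]
i=2 'a': node 2→12 ·f
i=3 'a': node 12→9 ·f
i=4 'a': node 9→10
i=5 'a': node 10→10 ·f
i=6 'b': node 10→11  ** P2@[3:6],P4@[5:6]
i=7 'b': node 11→5 ·f  ** P0@[6:7]
i=8 'a': node 5→6
i=9 'a': node 6→7
i=10 'b': node 7→8  ** P1@[5:10],P4@[9:10]
i=11 'a': node 8→12 ·f
i=12 'a': node 12→9 ·f
i=13 'a': node 9→10
i=14 'b': node 10→11  ** P2@[11:14],P4@[13:14]
i=15 'a': node 11→12 ·f
i=16 'b': node 12→13  ** P4@[15:16]
i=17 'b': node 13→5 ·f  ** P0@[16:17]
i=18 'a': node 5→6
i=19 'a': node 6→7
i=20 'b': node 7→8  ** P1@[15:20],P4@[19:20]
i=21 'a': node 8→12 ·f
i=22 'b': node 12→13  ** P4@[21:22]
i=23 'b': node 13→5 ·f  ** P0@[22:23]
i=24 'a': node 5→6
i=25 'a': node 6→7
i=26 'a': node 7→10 ·f
i=27 'c': node 10→0 ·f
i=28 'a': node 0→3
i=29 'a': node 3→9
i=30 'a': node 9→10
i=31 'b': node 10→11  ** P2@[28:31],P4@[30:31]
i=32 'a': node 11→12 ·f
i=33 'b': node 12→13  ** P4@[32:33]
i=34 'b': node 13→5 ·f  ** P0@[33:34]
i=35 'a': node 5→6
i=36 'a': node 6→7
i=37 'b': node 7→8  ** P1@[32:37],P4@[36:37]
i=38 'b': node 8→5 ·f  ** P0@[37:38]
i=39 'b': node 5→2 ·f  ** P0@[38:39]
i=40 'b': node 2→2 ·f  ** P0@[39:40]
i=41 'b': node 2→2 ·f  ** P0@[40:41]
i=42 'a': node 2→12 ·f
i=43 'a': node 12→9 ·f
i=44 'b': node 9→4 ·f  ** P4@[43:44]
i=45 'a': node 4→12 ·f
i=46 'a': node 12→9 ·f
i=47 'a': node 9→10
i=48 'a': node 10→10 ·f
i=49 'b': node 10→11  ** P2@[46:49],P4@[48:49]
i=50 'b': node 11→5 ·f  ** P0@[49:50]
i=51 'a': node 5→6
i=52 'b': node 6→13 ·f  ** P4@[51:52]

Matches: [[1,0],[6,2],[6,4],[7,0],[10,1],[10,4],[14,2],[14,4],[16,4],[17,0],[20,1],[20,4],[22,4],[23,0],[31,2],[31,4],[33,4],[34,0],[37,1],[37,4],[38,0],[39,0],[40,0],[41,0],[44,4],[49,2],[49,4],[50,0],[52,4]]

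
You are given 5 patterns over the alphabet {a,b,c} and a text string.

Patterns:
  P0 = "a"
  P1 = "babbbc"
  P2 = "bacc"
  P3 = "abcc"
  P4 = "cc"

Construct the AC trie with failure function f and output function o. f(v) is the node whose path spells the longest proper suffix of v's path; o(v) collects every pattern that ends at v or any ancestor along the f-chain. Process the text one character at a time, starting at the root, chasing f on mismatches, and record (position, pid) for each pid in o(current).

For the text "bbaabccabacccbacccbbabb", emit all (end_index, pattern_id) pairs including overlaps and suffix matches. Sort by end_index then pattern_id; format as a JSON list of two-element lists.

Construct AC machine:
Trie (insert patterns):
  n0 'ε': a→1 b→2 c→13
  n1 'a': b→10  [P0 ends]
  n2 'b': a→3
  n3 'ba': b→4 c→8
  n4 'bab': b→5
  n5 'babb': b→6
  n6 'babbb': c→7
  n7 'babbbc': ·  [P1 ends]
  n8 'bac': c→9
  n9 'bacc': ·  [P2 ends]
  n10 'ab': c→11
  n11 'abc': c→12
  n12 'abcc': ·  [P3 ends]
  n13 'c': c→14
  n14 'cc': ·  [P4 ends]

Failure links (BFS by depth):
  fail(1) 'a': from fail(0)=0 chase 'a': 0 ⇒ 0;  out={0}∪out(0)={0}
  fail(2) 'b': from fail(0)=0 chase 'b': 0 ⇒ 0;  out=∅∪out(0)=∅
  fail(13) 'c': from fail(0)=0 chase 'c': 0 ⇒ 0;  out=∅∪out(0)=∅
  fail(3) 'ba': from fail(2)=0 chase 'a': 0 ⇒ 1;  out=∅∪out(1)={0}
  fail(10) 'ab': from fail(1)=0 chase 'b': 0 ⇒ 2;  out=∅∪out(2)=∅
  fail(14) 'cc': from fail(13)=0 chase 'c': 0 ⇒ 13;  out={4}∪out(13)={4}
  fail(4) 'bab': from fail(3)=1 chase 'b': 1 ⇒ 10;  out=∅∪out(10)=∅
  fail(8) 'bac': from fail(3)=1 chase 'c': 1→0 ⇒ 13;  out=∅∪out(13)=∅
  fail(11) 'abc': from fail(10)=2 chase 'c': 2→0 ⇒ 13;  out=∅∪out(13)=∅
  fail(5) 'babb': from fail(4)=10 chase 'b': 10→2→0 ⇒ 2;  out=∅∪out(2)=∅
  fail(9) 'bacc': from fail(8)=13 chase 'c': 13 ⇒ 14;  out={2}∪out(14)={2,4}
  fail(12) 'abcc': from fail(11)=13 chase 'c': 13 ⇒ 14;  out={3}∪out(14)={3,4}
  fail(6) 'babbb': from fail(5)=2 chase 'b': 2→0 ⇒ 2;  out=∅∪out(2)=∅
  fail(7) 'babbbc': from fail(6)=2 chase 'c': 2→0 ⇒ 13;  out={1}∪out(13)={1}

Run:
i=0 'b': node 0→2
i=1 'b': node 2→2 (via fail)
i=2 'a': node 2→3  emit P0@[2:2]
i=3 'a': node 3→1 (via fail)  emit P0@[3:3]
i=4 'b': node 1→10
i=5 'c': node 10→11
i=6 'c': node 11→12  emit P3@[3:6],P4@[5:6]
i=7 'a': node 12→1 (via fail)  emit P0@[7:7]
i=8 'b': node 1→10
i=9 'a': node 10→3 (via fail)  emit P0@[9:9]
i=10 'c': node 3→8
i=11 'c': node 8→9  emit P2@[8:11],P4@[10:11]
i=12 'c': node 9→14 (via fail)  emit P4@[11:12]
i=13 'b': node 14→2 (via fail)
i=14 'a': node 2→3  emit P0@[14:14]
i=15 'c': node 3→8
i=16 'c': node 8→9  emit P2@[13:16],P4@[15:16]
i=17 'c': node 9→14 (via fail)  emit P4@[16:17]
i=18 'b': node 14→2 (via fail)
i=19 'b': node 2→2 (via fail)
i=20 'a': node 2→3  emit P0@[20:20]
i=21 'b': node 3→4
i=22 'b': node 4→5

All matches (sorted): [[2,0],[3,0],[6,3],[6,4],[7,0],[9,0],[11,2],[11,4],[12,4],[14,0],[16,2],[16,4],[17,4],[20,0]]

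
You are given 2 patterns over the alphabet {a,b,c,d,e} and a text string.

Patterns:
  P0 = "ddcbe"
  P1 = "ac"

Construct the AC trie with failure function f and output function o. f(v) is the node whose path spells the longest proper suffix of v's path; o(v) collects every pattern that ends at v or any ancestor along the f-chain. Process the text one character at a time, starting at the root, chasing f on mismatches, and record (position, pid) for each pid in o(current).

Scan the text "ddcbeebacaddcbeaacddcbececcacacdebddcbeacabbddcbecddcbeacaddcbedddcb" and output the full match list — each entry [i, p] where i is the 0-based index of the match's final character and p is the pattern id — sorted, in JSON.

Construct AC machine:
Trie nodes:
  0='ε' goto a→6 d→1
  1='d' goto d→2
  2='dd' goto c→3
  3='ddc' goto b→4
  4='ddcb' goto e→5
  5='ddcbe' goto ·  [P0 ends]
  6='a' goto c→7
  7='ac' goto ·  [P1 ends]

Failure links (BFS by depth):
  n1('d'): parent n0 fail=0; on 'd' 0 → fail=0;  out ∅∪∅=∅
  n6('a'): parent n0 fail=0; on 'a' 0 → fail=0;  out ∅∪∅=∅
  n2('dd'): parent n1 fail=0; on 'd' 0 → fail=1;  out ∅∪∅=∅
  n7('ac'): parent n6 fail=0; on 'c' 0 → fail=0;  out {1}∪∅={1}
  n3('ddc'): parent n2 fail=1; on 'c' 1→0 → fail=0;  out ∅∪∅=∅
  n4('ddcb'): parent n3 fail=0; on 'b' 0 → fail=0;  out ∅∪∅=∅
  n5('ddcbe'): parent n4 fail=0; on 'e' 0 → fail=0;  out {0}∪∅={0}

Scan:
[0] read 'd'  n0⇒n1
[1] read 'd'  n1⇒n2
[2] read 'c'  n2⇒n3
[3] read 'b'  n3⇒n4
[4] read 'e'  n4⇒n5  ** P0@[0:4]
[5] read 'e'  n5⇒n0 (via fail)
[6] read 'b'  n0⇒n0
[7] read 'a'  n0⇒n6
[8] read 'c'  n6⇒n7  ** P1@[7:8]
[9] read 'a'  n7⇒n6 (via fail)
[10] read 'd'  n6⇒n1 (via fail)
[11] read 'd'  n1⇒n2
[12] read 'c'  n2⇒n3
[13] read 'b'  n3⇒n4
[14] read 'e'  n4⇒n5  ** P0@[10:14]
[15] read 'a'  n5⇒n6 (via fail)
[16] read 'a'  n6⇒n6 (via fail)
[17] read 'c'  n6⇒n7  ** P1@[16:17]
[18] read 'd'  n7⇒n1 (via fail)
[19] read 'd'  n1⇒n2
[20] read 'c'  n2⇒n3
[21] read 'b'  n3⇒n4
[22] read 'e'  n4⇒n5  ** P0@[18:22]
[23] read 'c'  n5⇒n0 (via fail)
[24] read 'e'  n0⇒n0
[25] read 'c'  n0⇒n0
[26] read 'c'  n0⇒n0
[27] read 'a'  n0⇒n6
[28] read 'c'  n6⇒n7  ** P1@[27:28]
[29] read 'a'  n7⇒n6 (via fail)
[30] read 'c'  n6⇒n7  ** P1@[29:30]
[31] read 'd'  n7⇒n1 (via fail)
[32] read 'e'  n1⇒n0 (via fail)
[33] read 'b'  n0⇒n0
[34] read 'd'  n0⇒n1
[35] read 'd'  n1⇒n2
[36] read 'c'  n2⇒n3
[37] read 'b'  n3⇒n4
[38] read 'e'  n4⇒n5  ** P0@[34:38]
[39] read 'a'  n5⇒n6 (via fail)
[40] read 'c'  n6⇒n7  ** P1@[39:40]
[41] read 'a'  n7⇒n6 (via fail)
[42] read 'b'  n6⇒n0 (via fail)
[43] read 'b'  n0⇒n0
[44] read 'd'  n0⇒n1
[45] read 'd'  n1⇒n2
[46] read 'c'  n2⇒n3
[47] read 'b'  n3⇒n4
[48] read 'e'  n4⇒n5  ** P0@[44:48]
[49] read 'c'  n5⇒n0 (via fail)
[50] read 'd'  n0⇒n1
[51] read 'd'  n1⇒n2
[52] read 'c'  n2⇒n3
[53] read 'b'  n3⇒n4
[54] read 'e'  n4⇒n5  ** P0@[50:54]
[55] read 'a'  n5⇒n6 (via fail)
[56] read 'c'  n6⇒n7  ** P1@[55:56]
[57] read 'a'  n7⇒n6 (via fail)
[58] read 'd'  n6⇒n1 (via fail)
[59] read 'd'  n1⇒n2
[60] read 'c'  n2⇒n3
[61] read 'b'  n3⇒n4
[62] read 'e'  n4⇒n5  ** P0@[58:62]
[63] read 'd'  n5⇒n1 (via fail)
[64] read 'd'  n1⇒n2
[65] read 'd'  n2⇒n2 (via fail)
[66] read 'c'  n2⇒n3
[67] read 'b'  n3⇒n4

Result: [[4,0],[8,1],[14,0],[17,1],[22,0],[28,1],[30,1],[38,0],[40,1],[48,0],[54,0],[56,1],[62,0]]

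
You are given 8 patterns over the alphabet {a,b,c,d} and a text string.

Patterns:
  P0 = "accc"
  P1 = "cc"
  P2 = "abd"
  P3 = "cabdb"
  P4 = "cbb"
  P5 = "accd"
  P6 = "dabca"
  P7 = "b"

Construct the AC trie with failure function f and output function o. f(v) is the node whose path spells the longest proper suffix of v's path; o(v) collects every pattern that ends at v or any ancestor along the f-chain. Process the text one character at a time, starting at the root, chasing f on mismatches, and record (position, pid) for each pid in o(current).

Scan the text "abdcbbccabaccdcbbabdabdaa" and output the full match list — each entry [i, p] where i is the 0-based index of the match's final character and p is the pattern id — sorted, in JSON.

Build automaton:
Trie nodes:
  n0 'ε': a→1 b→21 c→5 d→16
  n1 'a': b→7 c→2
  n2 'ac': c→3
  n3 'acc': c→4 d→15
  n4 'accc': ·  ←P0
  n5 'c': a→9 b→13 c→6
  n6 'cc': ·  ←P1
  n7 'ab': d→8
  n8 'abd': ·  ←P2
  n9 'ca': b→10
  n10 'cab': d→11
  n11 'cabd': b→12
  n12 'cabdb': ·  ←P3
  n13 'cb': b→14
  n14 'cbb': ·  ←P4
  n15 'accd': ·  ←P5
  n16 'd': a→17
  n17 'da': b→18
  n18 'dab': c→19
  n19 'dabc': a→20
  n20 'dabca': ·  ←P6
  n21 'b': ·  ←P7

BFS fail/out derivation:
  fail(1) 'a': from fail(0)=0 chase 'a': 0 ⇒ 0;  out=∅∪out(0)=∅
  fail(5) 'c': from fail(0)=0 chase 'c': 0 ⇒ 0;  out=∅∪out(0)=∅
  fail(16) 'd': from fail(0)=0 chase 'd': 0 ⇒ 0;  out=∅∪out(0)=∅
  fail(21) 'b': from fail(0)=0 chase 'b': 0 ⇒ 0;  out={7}∪out(0)={7}
  fail(2) 'ac': from fail(1)=0 chase 'c': 0 ⇒ 5;  out=∅∪out(5)=∅
  fail(6) 'cc': from fail(5)=0 chase 'c': 0 ⇒ 5;  out={1}∪out(5)={1}
  fail(7) 'ab': from fail(1)=0 chase 'b': 0 ⇒ 21;  out=∅∪out(21)={7}
  fail(9) 'ca': from fail(5)=0 chase 'a': 0 ⇒ 1;  out=∅∪out(1)=∅
  fail(13) 'cb': from fail(5)=0 chase 'b': 0 ⇒ 21;  out=∅∪out(21)={7}
  fail(17) 'da': from fail(16)=0 chase 'a': 0 ⇒ 1;  out=∅∪out(1)=∅
  fail(3) 'acc': from fail(2)=5 chase 'c': 5 ⇒ 6;  out=∅∪out(6)={1}
  fail(8) 'abd': from fail(7)=21 chase 'd': 21→0 ⇒ 16;  out={2}∪out(16)={2}
  fail(10) 'cab': from fail(9)=1 chase 'b': 1 ⇒ 7;  out=∅∪out(7)={7}
  fail(14) 'cbb': from fail(13)=21 chase 'b': 21→0 ⇒ 21;  out={4}∪out(21)={4,7}
  fail(18) 'dab': from fail(17)=1 chase 'b': 1 ⇒ 7;  out=∅∪out(7)={7}
  fail(4) 'accc': from fail(3)=6 chase 'c': 6→5 ⇒ 6;  out={0}∪out(6)={0,1}
  fail(11) 'cabd': from fail(10)=7 chase 'd': 7 ⇒ 8;  out=∅∪out(8)={2}
  fail(15) 'accd': from fail(3)=6 chase 'd': 6→5→0 ⇒ 16;  out={5}∪out(16)={5}
  fail(19) 'dabc': from fail(18)=7 chase 'c': 7→21→0 ⇒ 5;  out=∅∪out(5)=∅
  fail(12) 'cabdb': from fail(11)=8 chase 'b': 8→16→0 ⇒ 21;  out={3}∪out(21)={3,7}
  fail(20) 'dabca': from fail(19)=5 chase 'a': 5 ⇒ 9;  out={6}∪out(9)={6}

Run:
pos 0 'a': at 1
pos 1 'b': at 7  ** P7@[1:1]
pos 2 'd': at 8  ** P2@[0:2]
pos 3 'c': at 5 ·f
pos 4 'b': at 13  ** P7@[4:4]
pos 5 'b': at 14  ** P4@[3:5],P7@[5:5]
pos 6 'c': at 5 ·f
pos 7 'c': at 6  ** P1@[6:7]
pos 8 'a': at 9 ·f
pos 9 'b': at 10  ** P7@[9:9]
pos 10 'a': at 1 ·f
pos 11 'c': at 2
pos 12 'c': at 3  ** P1@[11:12]
pos 13 'd': at 15  ** P5@[10:13]
pos 14 'c': at 5 ·f
pos 15 'b': at 13  ** P7@[15:15]
pos 16 'b': at 14  ** P4@[14:16],P7@[16:16]
pos 17 'a': at 1 ·f
pos 18 'b': at 7  ** P7@[18:18]
pos 19 'd': at 8  ** P2@[17:19]
pos 20 'a': at 17 ·f
pos 21 'b': at 18  ** P7@[21:21]
pos 22 'd': at 8 ·f  ** P2@[20:22]
pos 23 'a': at 17 ·f
pos 24 'a': at 1 ·f

All matches (sorted): [[1,7],[2,2],[4,7],[5,4],[5,7],[7,1],[9,7],[12,1],[13,5],[15,7],[16,4],[16,7],[18,7],[19,2],[21,7],[22,2]]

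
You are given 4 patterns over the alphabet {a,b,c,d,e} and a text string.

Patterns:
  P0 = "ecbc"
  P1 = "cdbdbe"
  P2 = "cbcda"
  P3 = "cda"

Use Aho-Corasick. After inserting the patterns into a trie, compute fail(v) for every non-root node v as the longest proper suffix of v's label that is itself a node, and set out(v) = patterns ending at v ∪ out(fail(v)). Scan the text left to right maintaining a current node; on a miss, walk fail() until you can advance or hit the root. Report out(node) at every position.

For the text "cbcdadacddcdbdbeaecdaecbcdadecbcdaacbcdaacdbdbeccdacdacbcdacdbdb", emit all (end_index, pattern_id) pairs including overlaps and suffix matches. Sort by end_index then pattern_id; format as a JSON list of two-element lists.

Build:
Trie (insert patterns):
  n0 'ε': c→5 e→1
  n1 'e': c→2
  n2 'ec': b→3
  n3 'ecb': c→4
  n4 'ecbc': ·  ←P0
  n5 'c': b→11 d→6
  n6 'cd': a→15 b→7
  n7 'cdb': d→8
  n8 'cdbd': b→9
  n9 'cdbdb': e→10
  n10 'cdbdbe': ·  ←P1
  n11 'cb': c→12
  n12 'cbc': d→13
  n13 'cbcd': a→14
  n14 'cbcda': ·  ←P2
  n15 'cda': ·  ←P3

Failure links (BFS by depth):
  n1('e'): parent n0 fail=0; on 'e' 0 → fail=0;  out ∅∪∅=∅
  n5('c'): parent n0 fail=0; on 'c' 0 → fail=0;  out ∅∪∅=∅
  n2('ec'): parent n1 fail=0; on 'c' 0 → fail=5;  out ∅∪∅=∅
  n6('cd'): parent n5 fail=0; on 'd' 0 → fail=0;  out ∅∪∅=∅
  n11('cb'): parent n5 fail=0; on 'b' 0 → fail=0;  out ∅∪∅=∅
  n3('ecb'): parent n2 fail=5; on 'b' 5 → fail=11;  out ∅∪∅=∅
  n7('cdb'): parent n6 fail=0; on 'b' 0 → fail=0;  out ∅∪∅=∅
  n12('cbc'): parent n11 fail=0; on 'c' 0 → fail=5;  out ∅∪∅=∅
  n15('cda'): parent n6 fail=0; on 'a' 0 → fail=0;  out {3}∪∅={3}
  n4('ecbc'): parent n3 fail=11; on 'c' 11 → fail=12;  out {0}∪∅={0}
  n8('cdbd'): parent n7 fail=0; on 'd' 0 → fail=0;  out ∅∪∅=∅
  n13('cbcd'): parent n12 fail=5; on 'd' 5 → fail=6;  out ∅∪∅=∅
  n9('cdbdb'): parent n8 fail=0; on 'b' 0 → fail=0;  out ∅∪∅=∅
  n14('cbcda'): parent n13 fail=6; on 'a' 6 → fail=15;  out {2}∪{3}={2,3}
  n10('cdbdbe'): parent n9 fail=0; on 'e' 0 → fail=1;  out {1}∪∅={1}

Run:
i=0 'c': node 0→5
i=1 'b': node 5→11
i=2 'c': node 11→12
i=3 'd': node 12→13
i=4 'a': node 13→14  emit P2@[0:4],P3@[2:4]
i=5 'd': node 14→0 (via fail)
i=6 'a': node 0→0
i=7 'c': node 0→5
i=8 'd': node 5→6
i=9 'd': node 6→0 (via fail)
i=10 'c': node 0→5
i=11 'd': node 5→6
i=12 'b': node 6→7
i=13 'd': node 7→8
i=14 'b': node 8→9
i=15 'e': node 9→10  emit P1@[10:15]
i=16 'a': node 10→0 (via fail)
i=17 'e': node 0→1
i=18 'c': node 1→2
i=19 'd': node 2→6 (via fail)
i=20 'a': node 6→15  emit P3@[18:20]
i=21 'e': node 15→1 (via fail)
i=22 'c': node 1→2
i=23 'b': node 2→3
i=24 'c': node 3→4  emit P0@[21:24]
i=25 'd': node 4→13 (via fail)
i=26 'a': node 13→14  emit P2@[22:26],P3@[24:26]
i=27 'd': node 14→0 (via fail)
i=28 'e': node 0→1
i=29 'c': node 1→2
i=30 'b': node 2→3
i=31 'c': node 3→4  emit P0@[28:31]
i=32 'd': node 4→13 (via fail)
i=33 'a': node 13→14  emit P2@[29:33],P3@[31:33]
i=34 'a': node 14→0 (via fail)
i=35 'c': node 0→5
i=36 'b': node 5→11
i=37 'c': node 11→12
i=38 'd': node 12→13
i=39 'a': node 13→14  emit P2@[35:39],P3@[37:39]
i=40 'a': node 14→0 (via fail)
i=41 'c': node 0→5
i=42 'd': node 5→6
i=43 'b': node 6→7
i=44 'd': node 7→8
i=45 'b': node 8→9
i=46 'e': node 9→10  emit P1@[41:46]
i=47 'c': node 10→2 (via fail)
i=48 'c': node 2→5 (via fail)
i=49 'd': node 5→6
i=50 'a': node 6→15  emit P3@[48:50]
i=51 'c': node 15→5 (via fail)
i=52 'd': node 5→6
i=53 'a': node 6→15  emit P3@[51:53]
i=54 'c': node 15→5 (via fail)
i=55 'b': node 5→11
i=56 'c': node 11→12
i=57 'd': node 12→13
i=58 'a': node 13→14  emit P2@[54:58],P3@[56:58]
i=59 'c': node 14→5 (via fail)
i=60 'd': node 5→6
i=61 'b': node 6→7
i=62 'd': node 7→8
i=63 'b': node 8→9

All matches (sorted): [[4,2],[4,3],[15,1],[20,3],[24,0],[26,2],[26,3],[31,0],[33,2],[33,3],[39,2],[39,3],[46,1],[50,3],[53,3],[58,2],[58,3]]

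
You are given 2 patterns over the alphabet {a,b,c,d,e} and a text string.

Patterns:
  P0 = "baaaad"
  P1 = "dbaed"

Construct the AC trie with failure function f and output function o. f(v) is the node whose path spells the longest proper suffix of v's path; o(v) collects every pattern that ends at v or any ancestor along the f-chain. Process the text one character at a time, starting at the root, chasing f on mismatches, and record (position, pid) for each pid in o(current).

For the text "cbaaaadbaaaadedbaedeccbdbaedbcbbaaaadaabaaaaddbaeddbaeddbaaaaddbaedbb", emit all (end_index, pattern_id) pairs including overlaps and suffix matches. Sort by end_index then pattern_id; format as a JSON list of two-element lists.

Construct AC machine:
Trie nodes:
  0='ε' goto b→1 d→7
  1='b' goto a→2
  2='ba' goto a→3
  3='baa' goto a→4
  4='baaa' goto a→5
  5='baaaa' goto d→6
  6='baaaad' goto ·  [P0 ends]
  7='d' goto b→8
  8='db' goto a→9
  9='dba' goto e→10
  10='dbae' goto d→11
  11='dbaed' goto ·  [P1 ends]

Failure links (BFS by depth):
  fail(1) 'b': from fail(0)=0 chase 'b': 0 ⇒ 0;  out=∅∪out(0)=∅
  fail(7) 'd': from fail(0)=0 chase 'd': 0 ⇒ 0;  out=∅∪out(0)=∅
  fail(2) 'ba': from fail(1)=0 chase 'a': 0 ⇒ 0;  out=∅∪out(0)=∅
  fail(8) 'db': from fail(7)=0 chase 'b': 0 ⇒ 1;  out=∅∪out(1)=∅
  fail(3) 'baa': from fail(2)=0 chase 'a': 0 ⇒ 0;  out=∅∪out(0)=∅
  fail(9) 'dba': from fail(8)=1 chase 'a': 1 ⇒ 2;  out=∅∪out(2)=∅
  fail(4) 'baaa': from fail(3)=0 chase 'a': 0 ⇒ 0;  out=∅∪out(0)=∅
  fail(10) 'dbae': from fail(9)=2 chase 'e': 2→0 ⇒ 0;  out=∅∪out(0)=∅
  fail(5) 'baaaa': from fail(4)=0 chase 'a': 0 ⇒ 0;  out=∅∪out(0)=∅
  fail(11) 'dbaed': from fail(10)=0 chase 'd': 0 ⇒ 7;  out={1}∪out(7)={1}
  fail(6) 'baaaad': from fail(5)=0 chase 'd': 0 ⇒ 7;  out={0}∪out(7)={0}

Scan:
pos 0 'c': at 0
pos 1 'b': at 1
pos 2 'a': at 2
pos 3 'a': at 3
pos 4 'a': at 4
pos 5 'a': at 5
pos 6 'd': at 6  emit P0@[1:6]
pos 7 'b': at 8 (via fail)
pos 8 'a': at 9
pos 9 'a': at 3 (via fail)
pos 10 'a': at 4
pos 11 'a': at 5
pos 12 'd': at 6  emit P0@[7:12]
pos 13 'e': at 0 (via fail)
pos 14 'd': at 7
pos 15 'b': at 8
pos 16 'a': at 9
pos 17 'e': at 10
pos 18 'd': at 11  emit P1@[14:18]
pos 19 'e': at 0 (via fail)
pos 20 'c': at 0
pos 21 'c': at 0
pos 22 'b': at 1
pos 23 'd': at 7 (via fail)
pos 24 'b': at 8
pos 25 'a': at 9
pos 26 'e': at 10
pos 27 'd': at 11  emit P1@[23:27]
pos 28 'b': at 8 (via fail)
pos 29 'c': at 0 (via fail)
pos 30 'b': at 1
pos 31 'b': at 1 (via fail)
pos 32 'a': at 2
pos 33 'a': at 3
pos 34 'a': at 4
pos 35 'a': at 5
pos 36 'd': at 6  emit P0@[31:36]
pos 37 'a': at 0 (via fail)
pos 38 'a': at 0
pos 39 'b': at 1
pos 40 'a': at 2
pos 41 'a': at 3
pos 42 'a': at 4
pos 43 'a': at 5
pos 44 'd': at 6  emit P0@[39:44]
pos 45 'd': at 7 (via fail)
pos 46 'b': at 8
pos 47 'a': at 9
pos 48 'e': at 10
pos 49 'd': at 11  emit P1@[45:49]
pos 50 'd': at 7 (via fail)
pos 51 'b': at 8
pos 52 'a': at 9
pos 53 'e': at 10
pos 54 'd': at 11  emit P1@[50:54]
pos 55 'd': at 7 (via fail)
pos 56 'b': at 8
pos 57 'a': at 9
pos 58 'a': at 3 (via fail)
pos 59 'a': at 4
pos 60 'a': at 5
pos 61 'd': at 6  emit P0@[56:61]
pos 62 'd': at 7 (via fail)
pos 63 'b': at 8
pos 64 'a': at 9
pos 65 'e': at 10
pos 66 'd': at 11  emit P1@[62:66]
pos 67 'b': at 8 (via fail)
pos 68 'b': at 1 (via fail)

Matches: [[6,0],[12,0],[18,1],[27,1],[36,0],[44,0],[49,1],[54,1],[61,0],[66,1]]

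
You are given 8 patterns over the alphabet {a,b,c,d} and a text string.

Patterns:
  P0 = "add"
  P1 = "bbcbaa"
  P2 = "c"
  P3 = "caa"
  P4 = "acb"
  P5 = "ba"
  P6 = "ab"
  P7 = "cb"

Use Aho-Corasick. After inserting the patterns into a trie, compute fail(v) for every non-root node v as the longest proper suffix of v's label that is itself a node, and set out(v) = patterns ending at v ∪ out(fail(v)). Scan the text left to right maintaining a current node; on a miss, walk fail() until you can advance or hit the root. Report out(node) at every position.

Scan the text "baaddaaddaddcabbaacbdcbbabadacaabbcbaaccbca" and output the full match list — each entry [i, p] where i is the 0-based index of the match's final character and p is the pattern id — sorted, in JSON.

Construct AC machine:
Trie (insert patterns):
  0='ε' goto a→1 b→4 c→10
  1='a' goto b→16 c→13 d→2
  2='ad' goto d→3
  3='add' goto ·  [P0 ends]
  4='b' goto a→15 b→5
  5='bb' goto c→6
  6='bbc' goto b→7
  7='bbcb' goto a→8
  8='bbcba' goto a→9
  9='bbcbaa' goto ·  [P1 ends]
  10='c' goto a→11 b→17  [P2 ends]
  11='ca' goto a→12
  12='caa' goto ·  [P3 ends]
  13='ac' goto b→14
  14='acb' goto ·  [P4 ends]
  15='ba' goto ·  [P5 ends]
  16='ab' goto ·  [P6 ends]
  17='cb' goto ·  [P7 ends]

Failure links (BFS by depth):
  fail(1) 'a': from fail(0)=0 chase 'a': 0 ⇒ 0;  out=∅∪out(0)=∅
  fail(4) 'b': from fail(0)=0 chase 'b': 0 ⇒ 0;  out=∅∪out(0)=∅
  fail(10) 'c': from fail(0)=0 chase 'c': 0 ⇒ 0;  out={2}∪out(0)={2}
  fail(2) 'ad': from fail(1)=0 chase 'd': 0 ⇒ 0;  out=∅∪out(0)=∅
  fail(5) 'bb': from fail(4)=0 chase 'b': 0 ⇒ 4;  out=∅∪out(4)=∅
  fail(11) 'ca': from fail(10)=0 chase 'a': 0 ⇒ 1;  out=∅∪out(1)=∅
  fail(13) 'ac': from fail(1)=0 chase 'c': 0 ⇒ 10;  out=∅∪out(10)={2}
  fail(15) 'ba': from fail(4)=0 chase 'a': 0 ⇒ 1;  out={5}∪out(1)={5}
  fail(16) 'ab': from fail(1)=0 chase 'b': 0 ⇒ 4;  out={6}∪out(4)={6}
  fail(17) 'cb': from fail(10)=0 chase 'b': 0 ⇒ 4;  out={7}∪out(4)={7}
  fail(3) 'add': from fail(2)=0 chase 'd': 0 ⇒ 0;  out={0}∪out(0)={0}
  fail(6) 'bbc': from fail(5)=4 chase 'c': 4→0 ⇒ 10;  out=∅∪out(10)={2}
  fail(12) 'caa': from fail(11)=1 chase 'a': 1→0 ⇒ 1;  out={3}∪out(1)={3}
  fail(14) 'acb': from fail(13)=10 chase 'b': 10 ⇒ 17;  out={4}∪out(17)={4,7}
  fail(7) 'bbcb': from fail(6)=10 chase 'b': 10 ⇒ 17;  out=∅∪out(17)={7}
  fail(8) 'bbcba': from fail(7)=17 chase 'a': 17→4 ⇒ 15;  out=∅∪out(15)={5}
  fail(9) 'bbcbaa': from fail(8)=15 chase 'a': 15→1→0 ⇒ 1;  out={1}∪out(1)={1}

Text stream:
[0] read 'b'  n0⇒n4
[1] read 'a'  n4⇒n15  → match P5@[0:1]
[2] read 'a'  n15⇒n1 (via fail)
[3] read 'd'  n1⇒n2
[4] read 'd'  n2⇒n3  → match P0@[2:4]
[5] read 'a'  n3⇒n1 (via fail)
[6] read 'a'  n1⇒n1 (via fail)
[7] read 'd'  n1⇒n2
[8] read 'd'  n2⇒n3  → match P0@[6:8]
[9] read 'a'  n3⇒n1 (via fail)
[10] read 'd'  n1⇒n2
[11] read 'd'  n2⇒n3  → match P0@[9:11]
[12] read 'c'  n3⇒n10 (via fail)  → match P2@[12:12]
[13] read 'a'  n10⇒n11
[14] read 'b'  n11⇒n16 (via fail)  → match P6@[13:14]
[15] read 'b'  n16⇒n5 (via fail)
[16] read 'a'  n5⇒n15 (via fail)  → match P5@[15:16]
[17] read 'a'  n15⇒n1 (via fail)
[18] read 'c'  n1⇒n13  → match P2@[18:18]
[19] read 'b'  n13⇒n14  → match P4@[17:19],P7@[18:19]
[20] read 'd'  n14⇒n0 (via fail)
[21] read 'c'  n0⇒n10  → match P2@[21:21]
[22] read 'b'  n10⇒n17  → match P7@[21:22]
[23] read 'b'  n17⇒n5 (via fail)
[24] read 'a'  n5⇒n15 (via fail)  → match P5@[23:24]
[25] read 'b'  n15⇒n16 (via fail)  → match P6@[24:25]
[26] read 'a'  n16⇒n15 (via fail)  → match P5@[25:26]
[27] read 'd'  n15⇒n2 (via fail)
[28] read 'a'  n2⇒n1 (via fail)
[29] read 'c'  n1⇒n13  → match P2@[29:29]
[30] read 'a'  n13⇒n11 (via fail)
[31] read 'a'  n11⇒n12  → match P3@[29:31]
[32] read 'b'  n12⇒n16 (via fail)  → match P6@[31:32]
[33] read 'b'  n16⇒n5 (via fail)
[34] read 'c'  n5⇒n6  → match P2@[34:34]
[35] read 'b'  n6⇒n7  → match P7@[34:35]
[36] read 'a'  n7⇒n8  → match P5@[35:36]
[37] read 'a'  n8⇒n9  → match P1@[32:37]
[38] read 'c'  n9⇒n13 (via fail)  → match P2@[38:38]
[39] read 'c'  n13⇒n10 (via fail)  → match P2@[39:39]
[40] read 'b'  n10⇒n17  → match P7@[39:40]
[41] read 'c'  n17⇒n10 (via fail)  → match P2@[41:41]
[42] read 'a'  n10⇒n11

Matches: [[1,5],[4,0],[8,0],[11,0],[12,2],[14,6],[16,5],[18,2],[19,4],[19,7],[21,2],[22,7],[24,5],[25,6],[26,5],[29,2],[31,3],[32,6],[34,2],[35,7],[36,5],[37,1],[38,2],[39,2],[40,7],[41,2]]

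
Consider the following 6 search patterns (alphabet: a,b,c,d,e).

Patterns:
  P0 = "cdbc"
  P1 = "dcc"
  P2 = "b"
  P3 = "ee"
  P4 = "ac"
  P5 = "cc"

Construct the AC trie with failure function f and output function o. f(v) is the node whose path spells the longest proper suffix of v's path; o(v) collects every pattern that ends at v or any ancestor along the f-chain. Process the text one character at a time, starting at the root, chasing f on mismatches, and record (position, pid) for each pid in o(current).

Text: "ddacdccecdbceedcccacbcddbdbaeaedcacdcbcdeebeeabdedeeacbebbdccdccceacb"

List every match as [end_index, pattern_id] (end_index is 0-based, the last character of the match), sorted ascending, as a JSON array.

Build:
Trie (insert patterns):
  0='ε' goto a→11 b→8 c→1 d→5 e→9
  1='c' goto c→13 d→2
  2='cd' goto b→3
  3='cdb' goto c→4
  4='cdbc' goto ·  ←P0
  5='d' goto c→6
  6='dc' goto c→7
  7='dcc' goto ·  ←P1
  8='b' goto ·  ←P2
  9='e' goto e→10
  10='ee' goto ·  ←P3
  11='a' goto c→12
  12='ac' goto ·  ←P4
  13='cc' goto ·  ←P5

BFS fail/out derivation:
  n1('c'): parent n0 fail=0; on 'c' 0 → fail=0;  out ∅∪∅=∅
  n5('d'): parent n0 fail=0; on 'd' 0 → fail=0;  out ∅∪∅=∅
  n8('b'): parent n0 fail=0; on 'b' 0 → fail=0;  out {2}∪∅={2}
  n9('e'): parent n0 fail=0; on 'e' 0 → fail=0;  out ∅∪∅=∅
  n11('a'): parent n0 fail=0; on 'a' 0 → fail=0;  out ∅∪∅=∅
  n2('cd'): parent n1 fail=0; on 'd' 0 → fail=5;  out ∅∪∅=∅
  n6('dc'): parent n5 fail=0; on 'c' 0 → fail=1;  out ∅∪∅=∅
  n10('ee'): parent n9 fail=0; on 'e' 0 → fail=9;  out {3}∪∅={3}
  n12('ac'): parent n11 fail=0; on 'c' 0 → fail=1;  out {4}∪∅={4}
  n13('cc'): parent n1 fail=0; on 'c' 0 → fail=1;  out {5}∪∅={5}
  n3('cdb'): parent n2 fail=5; on 'b' 5→0 → fail=8;  out ∅∪{2}={2}
  n7('dcc'): parent n6 fail=1; on 'c' 1 → fail=13;  out {1}∪{5}={1,5}
  n4('cdbc'): parent n3 fail=8; on 'c' 8→0 → fail=1;  out {0}∪∅={0}

Text stream:
i=0 'd': node 0→5
i=1 'd': node 5→5 (via fail)
i=2 'a': node 5→11 (via fail)
i=3 'c': node 11→12  → match P4@[2:3]
i=4 'd': node 12→2 (via fail)
i=5 'c': node 2→6 (via fail)
i=6 'c': node 6→7  → match P1@[4:6],P5@[5:6]
i=7 'e': node 7→9 (via fail)
i=8 'c': node 9→1 (via fail)
i=9 'd': node 1→2
i=10 'b': node 2→3  → match P2@[10:10]
i=11 'c': node 3→4  → match P0@[8:11]
i=12 'e': node 4→9 (via fail)
i=13 'e': node 9→10  → match P3@[12:13]
i=14 'd': node 10→5 (via fail)
i=15 'c': node 5→6
i=16 'c': node 6→7  → match P1@[14:16],P5@[15:16]
i=17 'c': node 7→13 (via fail)  → match P5@[16:17]
i=18 'a': node 13→11 (via fail)
i=19 'c': node 11→12  → match P4@[18:19]
i=20 'b': node 12→8 (via fail)  → match P2@[20:20]
i=21 'c': node 8→1 (via fail)
i=22 'd': node 1→2
i=23 'd': node 2→5 (via fail)
i=24 'b': node 5→8 (via fail)  → match P2@[24:24]
i=25 'd': node 8→5 (via fail)
i=26 'b': node 5→8 (via fail)  → match P2@[26:26]
i=27 'a': node 8→11 (via fail)
i=28 'e': node 11→9 (via fail)
i=29 'a': node 9→11 (via fail)
i=30 'e': node 11→9 (via fail)
i=31 'd': node 9→5 (via fail)
i=32 'c': node 5→6
i=33 'a': node 6→11 (via fail)
i=34 'c': node 11→12  → match P4@[33:34]
i=35 'd': node 12→2 (via fail)
i=36 'c': node 2→6 (via fail)
i=37 'b': node 6→8 (via fail)  → match P2@[37:37]
i=38 'c': node 8→1 (via fail)
i=39 'd': node 1→2
i=40 'e': node 2→9 (via fail)
i=41 'e': node 9→10  → match P3@[40:41]
i=42 'b': node 10→8 (via fail)  → match P2@[42:42]
i=43 'e': node 8→9 (via fail)
i=44 'e': node 9→10  → match P3@[43:44]
i=45 'a': node 10→11 (via fail)
i=46 'b': node 11→8 (via fail)  → match P2@[46:46]
i=47 'd': node 8→5 (via fail)
i=48 'e': node 5→9 (via fail)
i=49 'd': node 9→5 (via fail)
i=50 'e': node 5→9 (via fail)
i=51 'e': node 9→10  → match P3@[50:51]
i=52 'a': node 10→11 (via fail)
i=53 'c': node 11→12  → match P4@[52:53]
i=54 'b': node 12→8 (via fail)  → match P2@[54:54]
i=55 'e': node 8→9 (via fail)
i=56 'b': node 9→8 (via fail)  → match P2@[56:56]
i=57 'b': node 8→8 (via fail)  → match P2@[57:57]
i=58 'd': node 8→5 (via fail)
i=59 'c': node 5→6
i=60 'c': node 6→7  → match P1@[58:60],P5@[59:60]
i=61 'd': node 7→2 (via fail)
i=62 'c': node 2→6 (via fail)
i=63 'c': node 6→7  → match P1@[61:63],P5@[62:63]
i=64 'c': node 7→13 (via fail)  → match P5@[63:64]
i=65 'e': node 13→9 (via fail)
i=66 'a': node 9→11 (via fail)
i=67 'c': node 11→12  → match P4@[66:67]
i=68 'b': node 12→8 (via fail)  → match P2@[68:68]

Matches: [[3,4],[6,1],[6,5],[10,2],[11,0],[13,3],[16,1],[16,5],[17,5],[19,4],[20,2],[24,2],[26,2],[34,4],[37,2],[41,3],[42,2],[44,3],[46,2],[51,3],[53,4],[54,2],[56,2],[57,2],[60,1],[60,5],[63,1],[63,5],[64,5],[67,4],[68,2]]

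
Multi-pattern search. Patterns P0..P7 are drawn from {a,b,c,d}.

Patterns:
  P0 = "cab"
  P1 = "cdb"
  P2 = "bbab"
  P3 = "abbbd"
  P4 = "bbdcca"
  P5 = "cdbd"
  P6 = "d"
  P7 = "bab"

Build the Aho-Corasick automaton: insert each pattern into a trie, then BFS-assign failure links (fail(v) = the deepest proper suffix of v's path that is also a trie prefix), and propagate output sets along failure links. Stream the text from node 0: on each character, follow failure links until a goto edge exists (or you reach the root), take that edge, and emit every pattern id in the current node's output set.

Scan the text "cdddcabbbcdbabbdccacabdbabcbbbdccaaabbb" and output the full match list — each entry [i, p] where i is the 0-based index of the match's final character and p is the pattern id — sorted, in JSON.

Build:
Trie nodes:
  0='ε' goto a→10 b→6 c→1 d→20
  1='c' goto a→2 d→4
  2='ca' goto b→3
  3='cab' goto ·  ←P0
  4='cd' goto b→5
  5='cdb' goto d→19  ←P1
  6='b' goto a→21 b→7
  7='bb' goto a→8 d→15
  8='bba' goto b→9
  9='bbab' goto ·  ←P2
  10='a' goto b→11
  11='ab' goto b→12
  12='abb' goto b→13
  13='abbb' goto d→14
  14='abbbd' goto ·  ←P3
  15='bbd' goto c→16
  16='bbdc' goto c→17
  17='bbdcc' goto a→18
  18='bbdcca' goto ·  ←P4
  19='cdbd' goto ·  ←P5
  20='d' goto ·  ←P6
  21='ba' goto b→22
  22='bab' goto ·  ←P7

BFS fail/out derivation:
  n1('c'): parent n0 fail=0; on 'c' 0 → fail=0;  out ∅∪∅=∅
  n6('b'): parent n0 fail=0; on 'b' 0 → fail=0;  out ∅∪∅=∅
  n10('a'): parent n0 fail=0; on 'a' 0 → fail=0;  out ∅∪∅=∅
  n20('d'): parent n0 fail=0; on 'd' 0 → fail=0;  out {6}∪∅={6}
  n2('ca'): parent n1 fail=0; on 'a' 0 → fail=10;  out ∅∪∅=∅
  n4('cd'): parent n1 fail=0; on 'd' 0 → fail=20;  out ∅∪{6}={6}
  n7('bb'): parent n6 fail=0; on 'b' 0 → fail=6;  out ∅∪∅=∅
  n11('ab'): parent n10 fail=0; on 'b' 0 → fail=6;  out ∅∪∅=∅
  n21('ba'): parent n6 fail=0; on 'a' 0 → fail=10;  out ∅∪∅=∅
  n3('cab'): parent n2 fail=10; on 'b' 10 → fail=11;  out {0}∪∅={0}
  n5('cdb'): parent n4 fail=20; on 'b' 20→0 → fail=6;  out {1}∪∅={1}
  n8('bba'): parent n7 fail=6; on 'a' 6 → fail=21;  out ∅∪∅=∅
  n12('abb'): parent n11 fail=6; on 'b' 6 → fail=7;  out ∅∪∅=∅
  n15('bbd'): parent n7 fail=6; on 'd' 6→0 → fail=20;  out ∅∪{6}={6}
  n22('bab'): parent n21 fail=10; on 'b' 10 → fail=11;  out {7}∪∅={7}
  n9('bbab'): parent n8 fail=21; on 'b' 21 → fail=22;  out {2}∪{7}={2,7}
  n13('abbb'): parent n12 fail=7; on 'b' 7→6 → fail=7;  out ∅∪∅=∅
  n16('bbdc'): parent n15 fail=20; on 'c' 20→0 → fail=1;  out ∅∪∅=∅
  n19('cdbd'): parent n5 fail=6; on 'd' 6→0 → fail=20;  out {5}∪{6}={5,6}
  n14('abbbd'): parent n13 fail=7; on 'd' 7 → fail=15;  out {3}∪{6}={3,6}
  n17('bbdcc'): parent n16 fail=1; on 'c' 1→0 → fail=1;  out ∅∪∅=∅
  n18('bbdcca'): parent n17 fail=1; on 'a' 1 → fail=2;  out {4}∪∅={4}

Scan:
pos 0 'c': at 1
pos 1 'd': at 4  ** P6@[1:1]
pos 2 'd': at 20 (fail-walked)  ** P6@[2:2]
pos 3 'd': at 20 (fail-walked)  ** P6@[3:3]
pos 4 'c': at 1 (fail-walked)
pos 5 'a': at 2
pos 6 'b': at 3  ** P0@[4:6]
pos 7 'b': at 12 (fail-walked)
pos 8 'b': at 13
pos 9 'c': at 1 (fail-walked)
pos 10 'd': at 4  ** P6@[10:10]
pos 11 'b': at 5  ** P1@[9:11]
pos 12 'a': at 21 (fail-walked)
pos 13 'b': at 22  ** P7@[11:13]
pos 14 'b': at 12 (fail-walked)
pos 15 'd': at 15 (fail-walked)  ** P6@[15:15]
pos 16 'c': at 16
pos 17 'c': at 17
pos 18 'a': at 18  ** P4@[13:18]
pos 19 'c': at 1 (fail-walked)
pos 20 'a': at 2
pos 21 'b': at 3  ** P0@[19:21]
pos 22 'd': at 20 (fail-walked)  ** P6@[22:22]
pos 23 'b': at 6 (fail-walked)
pos 24 'a': at 21
pos 25 'b': at 22  ** P7@[23:25]
pos 26 'c': at 1 (fail-walked)
pos 27 'b': at 6 (fail-walked)
pos 28 'b': at 7
pos 29 'b': at 7 (fail-walked)
pos 30 'd': at 15  ** P6@[30:30]
pos 31 'c': at 16
pos 32 'c': at 17
pos 33 'a': at 18  ** P4@[28:33]
pos 34 'a': at 10 (fail-walked)
pos 35 'a': at 10 (fail-walked)
pos 36 'b': at 11
pos 37 'b': at 12
pos 38 'b': at 13

All matches (sorted): [[1,6],[2,6],[3,6],[6,0],[10,6],[11,1],[13,7],[15,6],[18,4],[21,0],[22,6],[25,7],[30,6],[33,4]]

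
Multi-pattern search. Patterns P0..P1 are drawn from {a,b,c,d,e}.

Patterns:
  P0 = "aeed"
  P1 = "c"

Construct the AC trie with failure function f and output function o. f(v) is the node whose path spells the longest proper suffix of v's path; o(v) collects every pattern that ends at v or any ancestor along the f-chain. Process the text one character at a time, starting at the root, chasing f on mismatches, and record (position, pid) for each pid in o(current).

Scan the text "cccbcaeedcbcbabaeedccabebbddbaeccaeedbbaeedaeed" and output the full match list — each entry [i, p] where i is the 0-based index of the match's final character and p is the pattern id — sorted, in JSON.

Build automaton:
Trie nodes:
  n0 'ε': a→1 c→5
  n1 'a': e→2
  n2 'ae': e→3
  n3 'aee': d→4
  n4 'aeed': ·  ←P0
  n5 'c': ·  ←P1

BFS fail/out derivation:
  n1('a'): parent n0 fail=0; on 'a' 0 → fail=0;  out ∅∪∅=∅
  n5('c'): parent n0 fail=0; on 'c' 0 → fail=0;  out {1}∪∅={1}
  n2('ae'): parent n1 fail=0; on 'e' 0 → fail=0;  out ∅∪∅=∅
  n3('aee'): parent n2 fail=0; on 'e' 0 → fail=0;  out ∅∪∅=∅
  n4('aeed'): parent n3 fail=0; on 'd' 0 → fail=0;  out {0}∪∅={0}

Run:
pos 0 'c': at 5  ** P1@[0:0]
pos 1 'c': at 5 (via fail)  ** P1@[1:1]
pos 2 'c': at 5 (via fail)  ** P1@[2:2]
pos 3 'b': at 0 (via fail)
pos 4 'c': at 5  ** P1@[4:4]
pos 5 'a': at 1 (via fail)
pos 6 'e': at 2
pos 7 'e': at 3
pos 8 'd': at 4  ** P0@[5:8]
pos 9 'c': at 5 (via fail)  ** P1@[9:9]
pos 10 'b': at 0 (via fail)
pos 11 'c': at 5  ** P1@[11:11]
pos 12 'b': at 0 (via fail)
pos 13 'a': at 1
pos 14 'b': at 0 (via fail)
pos 15 'a': at 1
pos 16 'e': at 2
pos 17 'e': at 3
pos 18 'd': at 4  ** P0@[15:18]
pos 19 'c': at 5 (via fail)  ** P1@[19:19]
pos 20 'c': at 5 (via fail)  ** P1@[20:20]
pos 21 'a': at 1 (via fail)
pos 22 'b': at 0 (via fail)
pos 23 'e': at 0
pos 24 'b': at 0
pos 25 'b': at 0
pos 26 'd': at 0
pos 27 'd': at 0
pos 28 'b': at 0
pos 29 'a': at 1
pos 30 'e': at 2
pos 31 'c': at 5 (via fail)  ** P1@[31:31]
pos 32 'c': at 5 (via fail)  ** P1@[32:32]
pos 33 'a': at 1 (via fail)
pos 34 'e': at 2
pos 35 'e': at 3
pos 36 'd': at 4  ** P0@[33:36]
pos 37 'b': at 0 (via fail)
pos 38 'b': at 0
pos 39 'a': at 1
pos 40 'e': at 2
pos 41 'e': at 3
pos 42 'd': at 4  ** P0@[39:42]
pos 43 'a': at 1 (via fail)
pos 44 'e': at 2
pos 45 'e': at 3
pos 46 'd': at 4  ** P0@[43:46]

All matches (sorted): [[0,1],[1,1],[2,1],[4,1],[8,0],[9,1],[11,1],[18,0],[19,1],[20,1],[31,1],[32,1],[36,0],[42,0],[46,0]]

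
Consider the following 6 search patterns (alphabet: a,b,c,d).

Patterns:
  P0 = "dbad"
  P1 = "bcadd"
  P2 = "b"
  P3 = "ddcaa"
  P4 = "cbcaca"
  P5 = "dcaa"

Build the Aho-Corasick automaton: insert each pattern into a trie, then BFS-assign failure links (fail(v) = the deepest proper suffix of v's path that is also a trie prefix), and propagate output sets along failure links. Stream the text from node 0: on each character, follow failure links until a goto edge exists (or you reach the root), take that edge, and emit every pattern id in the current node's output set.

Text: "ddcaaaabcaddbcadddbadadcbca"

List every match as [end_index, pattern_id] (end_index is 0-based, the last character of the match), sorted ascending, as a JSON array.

Build:
Trie nodes:
  n0 'ε': b→5 c→14 d→1
  n1 'd': b→2 c→20 d→10
  n2 'db': a→3
  n3 'dba': d→4
  n4 'dbad': ·  [P0 ends]
  n5 'b': c→6  [P2 ends]
  n6 'bc': a→7
  n7 'bca': d→8
  n8 'bcad': d→9
  n9 'bcadd': ·  [P1 ends]
  n10 'dd': c→11
  n11 'ddc': a→12
  n12 'ddca': a→13
  n13 'ddcaa': ·  [P3 ends]
  n14 'c': b→15
  n15 'cb': c→16
  n16 'cbc': a→17
  n17 'cbca': c→18
  n18 'cbcac': a→19
  n19 'cbcaca': ·  [P4 ends]
  n20 'dc': a→21
  n21 'dca': a→22
  n22 'dcaa': ·  [P5 ends]

BFS fail/out derivation:
  fail(1) 'd': from fail(0)=0 chase 'd': 0 ⇒ 0;  out=∅∪out(0)=∅
  fail(5) 'b': from fail(0)=0 chase 'b': 0 ⇒ 0;  out={2}∪out(0)={2}
  fail(14) 'c': from fail(0)=0 chase 'c': 0 ⇒ 0;  out=∅∪out(0)=∅
  fail(2) 'db': from fail(1)=0 chase 'b': 0 ⇒ 5;  out=∅∪out(5)={2}
  fail(6) 'bc': from fail(5)=0 chase 'c': 0 ⇒ 14;  out=∅∪out(14)=∅
  fail(10) 'dd': from fail(1)=0 chase 'd': 0 ⇒ 1;  out=∅∪out(1)=∅
  fail(15) 'cb': from fail(14)=0 chase 'b': 0 ⇒ 5;  out=∅∪out(5)={2}
  fail(20) 'dc': from fail(1)=0 chase 'c': 0 ⇒ 14;  out=∅∪out(14)=∅
  fail(3) 'dba': from fail(2)=5 chase 'a': 5→0 ⇒ 0;  out=∅∪out(0)=∅
  fail(7) 'bca': from fail(6)=14 chase 'a': 14→0 ⇒ 0;  out=∅∪out(0)=∅
  fail(11) 'ddc': from fail(10)=1 chase 'c': 1 ⇒ 20;  out=∅∪out(20)=∅
  fail(16) 'cbc': from fail(15)=5 chase 'c': 5 ⇒ 6;  out=∅∪out(6)=∅
  fail(21) 'dca': from fail(20)=14 chase 'a': 14→0 ⇒ 0;  out=∅∪out(0)=∅
  fail(4) 'dbad': from fail(3)=0 chase 'd': 0 ⇒ 1;  out={0}∪out(1)={0}
  fail(8) 'bcad': from fail(7)=0 chase 'd': 0 ⇒ 1;  out=∅∪out(1)=∅
  fail(12) 'ddca': from fail(11)=20 chase 'a': 20 ⇒ 21;  out=∅∪out(21)=∅
  fail(17) 'cbca': from fail(16)=6 chase 'a': 6 ⇒ 7;  out=∅∪out(7)=∅
  fail(22) 'dcaa': from fail(21)=0 chase 'a': 0 ⇒ 0;  out={5}∪out(0)={5}
  fail(9) 'bcadd': from fail(8)=1 chase 'd': 1 ⇒ 10;  out={1}∪out(10)={1}
  fail(13) 'ddcaa': from fail(12)=21 chase 'a': 21 ⇒ 22;  out={3}∪out(22)={3,5}
  fail(18) 'cbcac': from fail(17)=7 chase 'c': 7→0 ⇒ 14;  out=∅∪out(14)=∅
  fail(19) 'cbcaca': from fail(18)=14 chase 'a': 14→0 ⇒ 0;  out={4}∪out(0)={4}

Text stream:
i=0 'd': node 0→1
i=1 'd': node 1→10
i=2 'c': node 10→11
i=3 'a': node 11→12
i=4 'a': node 12→13  ** P3@[0:4],P5@[1:4]
i=5 'a': node 13→0 (via fail)
i=6 'a': node 0→0
i=7 'b': node 0→5  ** P2@[7:7]
i=8 'c': node 5→6
i=9 'a': node 6→7
i=10 'd': node 7→8
i=11 'd': node 8→9  ** P1@[7:11]
i=12 'b': node 9→2 (via fail)  ** P2@[12:12]
i=13 'c': node 2→6 (via fail)
i=14 'a': node 6→7
i=15 'd': node 7→8
i=16 'd': node 8→9  ** P1@[12:16]
i=17 'd': node 9→10 (via fail)
i=18 'b': node 10→2 (via fail)  ** P2@[18:18]
i=19 'a': node 2→3
i=20 'd': node 3→4  ** P0@[17:20]
i=21 'a': node 4→0 (via fail)
i=22 'd': node 0→1
i=23 'c': node 1→20
i=24 'b': node 20→15 (via fail)  ** P2@[24:24]
i=25 'c': node 15→16
i=26 'a': node 16→17

Result: [[4,3],[4,5],[7,2],[11,1],[12,2],[16,1],[18,2],[20,0],[24,2]]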